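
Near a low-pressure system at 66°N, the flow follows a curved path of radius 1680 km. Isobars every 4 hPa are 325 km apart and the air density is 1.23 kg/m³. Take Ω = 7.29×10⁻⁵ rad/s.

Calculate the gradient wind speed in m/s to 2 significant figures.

7.3 m/s

Coriolis parameter at 66°N:
f = 2Ω sin φ = 2 × 7.29×10⁻⁵ × sin 66° = 1.33×10⁻⁴ s⁻¹
Pressure gradient: |∂P/∂n| = 400 Pa / 325000 m = 1.23×10⁻³ Pa/m
Geostrophic speed: V_g = |∂P/∂n|/(fρ) = 1.23×10⁻³/(1.33×10⁻⁴ × 1.23) = 7.51 m/s
Around a low, centrifugal force acts outward with Coriolis, so pressure-gradient force balances both:
(1/ρ)|∂P/∂n| = fV + V²/R  →  V² + fR·V − fR·V_g = 0
With fR = 1.33×10⁻⁴ × 1680×10³ m = 224 m/s:
V = [−fR + √((fR)² + 4 fR V_g)]/2 = [−224 + √(224² + 4×224×7.51)]/2 = 7.28 m/s
Subgeostrophic (V < V_g = 7.51 m/s), as expected around a low.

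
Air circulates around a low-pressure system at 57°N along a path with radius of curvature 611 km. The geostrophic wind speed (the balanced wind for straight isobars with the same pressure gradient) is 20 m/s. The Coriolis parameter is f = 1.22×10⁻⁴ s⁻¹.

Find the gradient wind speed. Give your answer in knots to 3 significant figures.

31.9 knots

Around a low, centrifugal force acts outward with Coriolis, so pressure-gradient force balances both:
(1/ρ)|∂P/∂n| = fV + V²/R  →  V² + fR·V − fR·V_g = 0
With fR = 1.22×10⁻⁴ × 611×10³ m = 74.5 m/s:
V = [−fR + √((fR)² + 4 fR V_g)]/2 = [−74.5 + √(74.5² + 4×74.5×20)]/2 = 16.4 m/s
Subgeostrophic (V < V_g = 20 m/s), as expected around a low.
Converting: 16.4 m/s × 1.944 = 31.9 knots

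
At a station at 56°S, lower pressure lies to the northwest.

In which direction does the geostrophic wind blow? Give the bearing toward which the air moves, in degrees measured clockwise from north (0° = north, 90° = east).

225°

The pressure-gradient force points toward the northwest (bearing 315°).
Geostrophic balance: in the Southern Hemisphere the Coriolis force deflects motion to the left, so the geostrophic wind blows 90° to the left of the pressure-gradient force (low pressure on the right).
Rotating 315° by 90° counterclockwise gives 225° — the wind blows toward the southwest.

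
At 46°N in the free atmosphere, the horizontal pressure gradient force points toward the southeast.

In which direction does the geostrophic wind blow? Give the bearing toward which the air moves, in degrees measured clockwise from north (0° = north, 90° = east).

The pressure-gradient force points toward the southeast (bearing 135°).
Geostrophic balance: in the Northern Hemisphere the Coriolis force deflects motion to the right, so the geostrophic wind blows 90° to the right of the pressure-gradient force (low pressure on the left).
Rotating 135° by 90° clockwise gives 225° — the wind blows toward the southwest.

225°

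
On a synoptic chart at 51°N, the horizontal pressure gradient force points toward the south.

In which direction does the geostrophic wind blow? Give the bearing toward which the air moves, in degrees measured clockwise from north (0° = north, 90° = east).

The pressure-gradient force points toward the south (bearing 180°).
Geostrophic balance: in the Northern Hemisphere the Coriolis force deflects motion to the right, so the geostrophic wind blows 90° to the right of the pressure-gradient force (low pressure on the left).
Rotating 180° by 90° clockwise gives 270° — the wind blows toward the west.

270°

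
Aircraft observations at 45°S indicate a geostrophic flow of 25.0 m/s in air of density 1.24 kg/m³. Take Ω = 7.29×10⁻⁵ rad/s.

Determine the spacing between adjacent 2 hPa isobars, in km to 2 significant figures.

63 km

Coriolis parameter at 45°S:
f = 2Ω sin φ = 2 × 7.29×10⁻⁵ × sin 45° = 1.03×10⁻⁴ s⁻¹
Geostrophic balance rearranged: |∂P/∂n| = f ρ V_g
|∂P/∂n| = 1.03×10⁻⁴ × 1.24 × 25.0 = 3.20×10⁻³ Pa/m
Isobar spacing: Δn = ΔP/|∂P/∂n| = 200 Pa / 3.20×10⁻³ Pa/m = 62579 m ≈ 63 km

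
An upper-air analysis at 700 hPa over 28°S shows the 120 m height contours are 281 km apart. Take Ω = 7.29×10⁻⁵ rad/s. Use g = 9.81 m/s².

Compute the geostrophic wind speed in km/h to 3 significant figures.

Coriolis parameter at 28°S:
f = 2Ω sin φ = 2 × 7.29×10⁻⁵ × sin 28° = 6.84×10⁻⁵ s⁻¹
Height gradient: |∂Z/∂n| = 120 m / 281000 m = 4.27×10⁻⁴
On a pressure surface, geostrophic balance gives V_g = (g/f)|∂Z/∂n|:
V_g = 9.81 × 4.27×10⁻⁴ / 6.84×10⁻⁵ = 61.2 m/s
Converting: 61.2 m/s × 3.6 = 220 km/h

220 km/h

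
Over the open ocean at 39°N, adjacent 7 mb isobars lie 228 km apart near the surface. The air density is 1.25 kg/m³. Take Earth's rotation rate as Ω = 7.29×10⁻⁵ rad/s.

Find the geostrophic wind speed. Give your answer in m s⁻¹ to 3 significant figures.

Coriolis parameter at 39°N:
f = 2Ω sin φ = 2 × 7.29×10⁻⁵ × sin 39° = 9.18×10⁻⁵ s⁻¹
Pressure gradient: |∂P/∂n| = 700 Pa / 228000 m = 3.07×10⁻³ Pa/m
Geostrophic balance (pressure-gradient force = Coriolis force):
V_g = (1/(fρ)) |∂P/∂n| = 3.07×10⁻³ / (9.18×10⁻⁵ × 1.25) = 26.8 m/s

26.8 m s⁻¹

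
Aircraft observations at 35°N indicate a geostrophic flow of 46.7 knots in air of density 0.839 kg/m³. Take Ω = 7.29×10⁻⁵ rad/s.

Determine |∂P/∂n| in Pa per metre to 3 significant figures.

Coriolis parameter at 35°N:
f = 2Ω sin φ = 2 × 7.29×10⁻⁵ × sin 35° = 8.36×10⁻⁵ s⁻¹
Wind speed in SI: 46.7 knots = 24.0 m/s
Geostrophic balance rearranged: |∂P/∂n| = f ρ V_g
|∂P/∂n| = 8.36×10⁻⁵ × 0.839 × 24.0 = 1.69×10⁻³ Pa/m

1.69×10⁻³ Pa/m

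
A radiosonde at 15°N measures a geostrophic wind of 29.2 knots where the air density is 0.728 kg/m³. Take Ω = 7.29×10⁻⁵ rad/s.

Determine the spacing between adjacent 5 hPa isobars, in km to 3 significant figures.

1210 km

Coriolis parameter at 15°N:
f = 2Ω sin φ = 2 × 7.29×10⁻⁵ × sin 15° = 3.77×10⁻⁵ s⁻¹
Wind speed in SI: 29.2 knots = 15.0 m/s
Geostrophic balance rearranged: |∂P/∂n| = f ρ V_g
|∂P/∂n| = 3.77×10⁻⁵ × 0.728 × 15.0 = 4.13×10⁻⁴ Pa/m
Isobar spacing: Δn = ΔP/|∂P/∂n| = 500 Pa / 4.13×10⁻⁴ Pa/m = 1211613 m ≈ 1210 km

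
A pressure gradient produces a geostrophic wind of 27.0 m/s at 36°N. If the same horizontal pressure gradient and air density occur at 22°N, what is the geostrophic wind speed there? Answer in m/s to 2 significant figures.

With the same pressure gradient and density, V_g ∝ 1/f ∝ 1/sin φ.
V₂ = V₁ · sin φ₁ / sin φ₂ = 27.0 × sin 36° / sin 22°
V₂ = 27.0 × 0.5878/0.3746 = 42 m/s

42 m/s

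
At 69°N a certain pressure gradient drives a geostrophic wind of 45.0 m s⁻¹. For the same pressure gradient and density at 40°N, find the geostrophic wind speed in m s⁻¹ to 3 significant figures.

65.4 m s⁻¹

With the same pressure gradient and density, V_g ∝ 1/f ∝ 1/sin φ.
V₂ = V₁ · sin φ₁ / sin φ₂ = 45.0 × sin 69° / sin 40°
V₂ = 45.0 × 0.9336/0.6428 = 65.4 m s⁻¹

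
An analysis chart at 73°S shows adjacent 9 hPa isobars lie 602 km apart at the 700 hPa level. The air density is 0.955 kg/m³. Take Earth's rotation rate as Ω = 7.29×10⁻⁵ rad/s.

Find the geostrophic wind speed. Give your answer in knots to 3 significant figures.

21.8 knots

Coriolis parameter at 73°S:
f = 2Ω sin φ = 2 × 7.29×10⁻⁵ × sin 73° = 1.39×10⁻⁴ s⁻¹
Pressure gradient: |∂P/∂n| = 900 Pa / 602000 m = 1.50×10⁻³ Pa/m
Geostrophic balance (pressure-gradient force = Coriolis force):
V_g = (1/(fρ)) |∂P/∂n| = 1.50×10⁻³ / (1.39×10⁻⁴ × 0.955) = 11.2 m/s
Converting: 11.2 m/s × 1.944 = 21.8 knots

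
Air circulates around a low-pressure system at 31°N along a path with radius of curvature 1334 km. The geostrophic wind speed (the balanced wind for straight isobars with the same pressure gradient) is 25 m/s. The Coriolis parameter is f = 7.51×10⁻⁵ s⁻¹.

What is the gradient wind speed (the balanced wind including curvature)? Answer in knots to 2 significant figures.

Around a low, centrifugal force acts outward with Coriolis, so pressure-gradient force balances both:
(1/ρ)|∂P/∂n| = fV + V²/R  →  V² + fR·V − fR·V_g = 0
With fR = 7.51×10⁻⁵ × 1334×10³ m = 100 m/s:
V = [−fR + √((fR)² + 4 fR V_g)]/2 = [−100 + √(100² + 4×100×25)]/2 = 20.7 m/s
Subgeostrophic (V < V_g = 25 m/s), as expected around a low.
Converting: 20.7 m/s × 1.944 = 40 knots

40 knots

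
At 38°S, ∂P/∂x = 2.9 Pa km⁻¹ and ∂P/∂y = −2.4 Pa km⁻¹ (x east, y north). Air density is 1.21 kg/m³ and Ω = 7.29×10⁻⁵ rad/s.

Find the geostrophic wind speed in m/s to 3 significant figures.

34.7 m/s

Coriolis parameter at 38°S:
f = 2Ω sin φ = 2 × 7.29×10⁻⁵ × sin 38° = 8.98×10⁻⁵ s⁻¹
In the Southern Hemisphere f is negative: f = −8.98×10⁻⁵ s⁻¹.
Component geostrophic relations (x east, y north):
u_g = −(1/(fρ)) ∂P/∂y,  v_g = (1/(fρ)) ∂P/∂x
u_g = −(−2.4×10⁻³)/(−8.98×10⁻⁵ × 1.21) = −22.1 m/s;  v_g = (2.9×10⁻³)/(−8.98×10⁻⁵ × 1.21) = −26.7 m/s
|V_g| = √(u_g² + v_g²) = 34.7 m/s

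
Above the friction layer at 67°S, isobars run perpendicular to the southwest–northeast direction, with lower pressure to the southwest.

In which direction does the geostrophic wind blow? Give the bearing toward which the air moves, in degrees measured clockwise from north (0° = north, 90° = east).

The pressure-gradient force points toward the southwest (bearing 225°).
Geostrophic balance: in the Southern Hemisphere the Coriolis force deflects motion to the left, so the geostrophic wind blows 90° to the left of the pressure-gradient force (low pressure on the right).
Rotating 225° by 90° counterclockwise gives 135° — the wind blows toward the southeast.

135°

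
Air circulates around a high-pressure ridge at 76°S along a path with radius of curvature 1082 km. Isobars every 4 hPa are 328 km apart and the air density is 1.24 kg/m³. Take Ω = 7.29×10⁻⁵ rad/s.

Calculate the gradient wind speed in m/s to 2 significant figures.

Coriolis parameter at 76°S:
f = 2Ω sin φ = 2 × 7.29×10⁻⁵ × sin 76° = 1.41×10⁻⁴ s⁻¹
Pressure gradient: |∂P/∂n| = 400 Pa / 328000 m = 1.22×10⁻³ Pa/m
Geostrophic speed: V_g = |∂P/∂n|/(fρ) = 1.22×10⁻³/(1.41×10⁻⁴ × 1.24) = 6.95 m/s
Around a high, pressure-gradient force acts outward with centrifugal, so Coriolis balances both:
fV = (1/ρ)|∂P/∂n| + V²/R  →  V² − fR·V + fR·V_g = 0
With fR = 1.41×10⁻⁴ × 1082×10³ m = 153 m/s:
V = [fR − √((fR)² − 4 fR V_g)]/2 = [153 − √(153² − 4×153×6.95)]/2 = 7.3 m/s
Supergeostrophic (V > V_g = 6.95 m/s), as expected around a high.

7.3 m/s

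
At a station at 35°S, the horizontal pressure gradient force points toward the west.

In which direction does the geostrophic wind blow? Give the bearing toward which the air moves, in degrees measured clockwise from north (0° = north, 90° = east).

180°

The pressure-gradient force points toward the west (bearing 270°).
Geostrophic balance: in the Southern Hemisphere the Coriolis force deflects motion to the left, so the geostrophic wind blows 90° to the left of the pressure-gradient force (low pressure on the right).
Rotating 270° by 90° counterclockwise gives 180° — the wind blows toward the south.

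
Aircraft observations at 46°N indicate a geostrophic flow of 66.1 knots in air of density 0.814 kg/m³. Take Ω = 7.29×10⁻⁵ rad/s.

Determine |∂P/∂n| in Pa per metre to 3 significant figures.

Coriolis parameter at 46°N:
f = 2Ω sin φ = 2 × 7.29×10⁻⁵ × sin 46° = 1.05×10⁻⁴ s⁻¹
Wind speed in SI: 66.1 knots = 34.0 m/s
Geostrophic balance rearranged: |∂P/∂n| = f ρ V_g
|∂P/∂n| = 1.05×10⁻⁴ × 0.814 × 34.0 = 2.90×10⁻³ Pa/m

2.90×10⁻³ Pa/m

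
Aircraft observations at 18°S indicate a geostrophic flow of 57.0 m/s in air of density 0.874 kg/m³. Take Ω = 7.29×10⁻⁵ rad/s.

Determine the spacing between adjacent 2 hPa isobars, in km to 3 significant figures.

89.1 km

Coriolis parameter at 18°S:
f = 2Ω sin φ = 2 × 7.29×10⁻⁵ × sin 18° = 4.51×10⁻⁵ s⁻¹
Geostrophic balance rearranged: |∂P/∂n| = f ρ V_g
|∂P/∂n| = 4.51×10⁻⁵ × 0.874 × 57.0 = 2.24×10⁻³ Pa/m
Isobar spacing: Δn = ΔP/|∂P/∂n| = 200 Pa / 2.24×10⁻³ Pa/m = 89105 m ≈ 89.1 km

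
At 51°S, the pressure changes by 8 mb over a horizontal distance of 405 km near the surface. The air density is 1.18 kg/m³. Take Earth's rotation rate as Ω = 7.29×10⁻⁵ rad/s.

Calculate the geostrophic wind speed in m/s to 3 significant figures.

Coriolis parameter at 51°S:
f = 2Ω sin φ = 2 × 7.29×10⁻⁵ × sin 51° = 1.13×10⁻⁴ s⁻¹
Pressure gradient: |∂P/∂n| = 800 Pa / 405000 m = 1.98×10⁻³ Pa/m
Geostrophic balance (pressure-gradient force = Coriolis force):
V_g = (1/(fρ)) |∂P/∂n| = 1.98×10⁻³ / (1.13×10⁻⁴ × 1.18) = 14.8 m/s

14.8 m/s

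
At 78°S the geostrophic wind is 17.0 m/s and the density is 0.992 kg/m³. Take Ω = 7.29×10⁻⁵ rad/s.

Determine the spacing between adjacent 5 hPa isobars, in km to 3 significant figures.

208 km

Coriolis parameter at 78°S:
f = 2Ω sin φ = 2 × 7.29×10⁻⁵ × sin 78° = 1.43×10⁻⁴ s⁻¹
Geostrophic balance rearranged: |∂P/∂n| = f ρ V_g
|∂P/∂n| = 1.43×10⁻⁴ × 0.992 × 17.0 = 2.41×10⁻³ Pa/m
Isobar spacing: Δn = ΔP/|∂P/∂n| = 500 Pa / 2.41×10⁻³ Pa/m = 207897 m ≈ 208 km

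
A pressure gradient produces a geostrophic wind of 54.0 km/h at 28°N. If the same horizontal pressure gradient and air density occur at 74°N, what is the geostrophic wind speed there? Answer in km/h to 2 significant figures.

With the same pressure gradient and density, V_g ∝ 1/f ∝ 1/sin φ.
V₂ = V₁ · sin φ₁ / sin φ₂ = 54.0 × sin 28° / sin 74°
V₂ = 54.0 × 0.4695/0.9613 = 26 km/h

26 km/h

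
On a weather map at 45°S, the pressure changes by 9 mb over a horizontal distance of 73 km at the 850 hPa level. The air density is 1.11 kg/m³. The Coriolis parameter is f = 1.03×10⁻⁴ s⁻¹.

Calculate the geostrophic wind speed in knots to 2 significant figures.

Pressure gradient: |∂P/∂n| = 900 Pa / 73000 m = 1.23×10⁻² Pa/m
Geostrophic balance (pressure-gradient force = Coriolis force):
V_g = (1/(fρ)) |∂P/∂n| = 1.23×10⁻² / (1.03×10⁻⁴ × 1.11) = 108 m/s
Converting: 108 m/s × 1.944 = 210 knots

210 knots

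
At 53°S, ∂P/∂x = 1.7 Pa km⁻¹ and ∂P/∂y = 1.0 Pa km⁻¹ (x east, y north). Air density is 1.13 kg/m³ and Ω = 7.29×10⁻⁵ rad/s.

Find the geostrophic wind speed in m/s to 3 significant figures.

15.0 m/s

Coriolis parameter at 53°S:
f = 2Ω sin φ = 2 × 7.29×10⁻⁵ × sin 53° = 1.16×10⁻⁴ s⁻¹
In the Southern Hemisphere f is negative: f = −1.16×10⁻⁴ s⁻¹.
Component geostrophic relations (x east, y north):
u_g = −(1/(fρ)) ∂P/∂y,  v_g = (1/(fρ)) ∂P/∂x
u_g = −(1.0×10⁻³)/(−1.16×10⁻⁴ × 1.13) = 7.60 m/s;  v_g = (1.7×10⁻³)/(−1.16×10⁻⁴ × 1.13) = −12.9 m/s
|V_g| = √(u_g² + v_g²) = 15.0 m/s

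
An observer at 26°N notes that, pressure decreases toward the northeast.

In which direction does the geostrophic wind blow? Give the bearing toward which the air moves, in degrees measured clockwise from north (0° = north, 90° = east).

135°

The pressure-gradient force points toward the northeast (bearing 045°).
Geostrophic balance: in the Northern Hemisphere the Coriolis force deflects motion to the right, so the geostrophic wind blows 90° to the right of the pressure-gradient force (low pressure on the left).
Rotating 045° by 90° clockwise gives 135° — the wind blows toward the southeast.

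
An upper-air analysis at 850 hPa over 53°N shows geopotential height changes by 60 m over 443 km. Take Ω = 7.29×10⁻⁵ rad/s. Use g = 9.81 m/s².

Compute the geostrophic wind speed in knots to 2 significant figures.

Coriolis parameter at 53°N:
f = 2Ω sin φ = 2 × 7.29×10⁻⁵ × sin 53° = 1.16×10⁻⁴ s⁻¹
Height gradient: |∂Z/∂n| = 60 m / 443000 m = 1.35×10⁻⁴
On a pressure surface, geostrophic balance gives V_g = (g/f)|∂Z/∂n|:
V_g = 9.81 × 1.35×10⁻⁴ / 1.16×10⁻⁴ = 11.4 m/s
Converting: 11.4 m/s × 1.944 = 22 knots

22 knots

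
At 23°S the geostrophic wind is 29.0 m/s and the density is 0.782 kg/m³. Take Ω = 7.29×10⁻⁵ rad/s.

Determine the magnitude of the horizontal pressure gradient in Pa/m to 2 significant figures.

Coriolis parameter at 23°S:
f = 2Ω sin φ = 2 × 7.29×10⁻⁵ × sin 23° = 5.70×10⁻⁵ s⁻¹
Geostrophic balance rearranged: |∂P/∂n| = f ρ V_g
|∂P/∂n| = 5.70×10⁻⁵ × 0.782 × 29.0 = 1.29×10⁻³ Pa/m

1.3×10⁻³ Pa/m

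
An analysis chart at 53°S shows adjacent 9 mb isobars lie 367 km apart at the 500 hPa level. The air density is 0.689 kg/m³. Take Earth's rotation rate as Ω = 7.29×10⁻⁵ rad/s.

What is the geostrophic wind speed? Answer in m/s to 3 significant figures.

Coriolis parameter at 53°S:
f = 2Ω sin φ = 2 × 7.29×10⁻⁵ × sin 53° = 1.16×10⁻⁴ s⁻¹
Pressure gradient: |∂P/∂n| = 900 Pa / 367000 m = 2.45×10⁻³ Pa/m
Geostrophic balance (pressure-gradient force = Coriolis force):
V_g = (1/(fρ)) |∂P/∂n| = 2.45×10⁻³ / (1.16×10⁻⁴ × 0.689) = 30.6 m/s

30.6 m/s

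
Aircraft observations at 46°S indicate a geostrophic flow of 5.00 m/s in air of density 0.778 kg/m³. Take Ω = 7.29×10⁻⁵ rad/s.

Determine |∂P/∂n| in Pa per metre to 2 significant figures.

Coriolis parameter at 46°S:
f = 2Ω sin φ = 2 × 7.29×10⁻⁵ × sin 46° = 1.05×10⁻⁴ s⁻¹
Geostrophic balance rearranged: |∂P/∂n| = f ρ V_g
|∂P/∂n| = 1.05×10⁻⁴ × 0.778 × 5.00 = 4.08×10⁻⁴ Pa/m

4.1×10⁻⁴ Pa/m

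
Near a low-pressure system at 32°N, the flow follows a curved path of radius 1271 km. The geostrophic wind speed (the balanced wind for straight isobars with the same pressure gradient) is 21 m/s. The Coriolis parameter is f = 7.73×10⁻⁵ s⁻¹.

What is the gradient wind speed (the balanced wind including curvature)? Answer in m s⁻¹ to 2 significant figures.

Around a low, centrifugal force acts outward with Coriolis, so pressure-gradient force balances both:
(1/ρ)|∂P/∂n| = fV + V²/R  →  V² + fR·V − fR·V_g = 0
With fR = 7.73×10⁻⁵ × 1271×10³ m = 98.2 m/s:
V = [−fR + √((fR)² + 4 fR V_g)]/2 = [−98.2 + √(98.2² + 4×98.2×21)]/2 = 17.8 m/s
Subgeostrophic (V < V_g = 21 m/s), as expected around a low.

18 m s⁻¹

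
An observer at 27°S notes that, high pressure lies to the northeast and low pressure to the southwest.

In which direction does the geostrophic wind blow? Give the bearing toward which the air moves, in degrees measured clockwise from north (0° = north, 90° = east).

135°

The pressure-gradient force points toward the southwest (bearing 225°).
Geostrophic balance: in the Southern Hemisphere the Coriolis force deflects motion to the left, so the geostrophic wind blows 90° to the left of the pressure-gradient force (low pressure on the right).
Rotating 225° by 90° counterclockwise gives 135° — the wind blows toward the southeast.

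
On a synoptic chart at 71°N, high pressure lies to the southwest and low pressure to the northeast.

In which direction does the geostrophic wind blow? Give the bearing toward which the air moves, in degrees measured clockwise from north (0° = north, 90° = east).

135°

The pressure-gradient force points toward the northeast (bearing 045°).
Geostrophic balance: in the Northern Hemisphere the Coriolis force deflects motion to the right, so the geostrophic wind blows 90° to the right of the pressure-gradient force (low pressure on the left).
Rotating 045° by 90° clockwise gives 135° — the wind blows toward the southeast.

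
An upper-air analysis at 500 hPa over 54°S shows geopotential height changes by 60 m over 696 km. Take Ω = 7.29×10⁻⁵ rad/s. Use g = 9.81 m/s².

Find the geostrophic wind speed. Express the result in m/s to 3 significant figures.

Coriolis parameter at 54°S:
f = 2Ω sin φ = 2 × 7.29×10⁻⁵ × sin 54° = 1.18×10⁻⁴ s⁻¹
Height gradient: |∂Z/∂n| = 60 m / 696000 m = 8.62×10⁻⁵
On a pressure surface, geostrophic balance gives V_g = (g/f)|∂Z/∂n|:
V_g = 9.81 × 8.62×10⁻⁵ / 1.18×10⁻⁴ = 7.17 m/s

7.17 m/s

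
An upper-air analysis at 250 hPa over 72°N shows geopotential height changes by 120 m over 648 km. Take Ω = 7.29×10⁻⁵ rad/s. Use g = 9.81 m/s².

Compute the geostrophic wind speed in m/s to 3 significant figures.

Coriolis parameter at 72°N:
f = 2Ω sin φ = 2 × 7.29×10⁻⁵ × sin 72° = 1.39×10⁻⁴ s⁻¹
Height gradient: |∂Z/∂n| = 120 m / 648000 m = 1.85×10⁻⁴
On a pressure surface, geostrophic balance gives V_g = (g/f)|∂Z/∂n|:
V_g = 9.81 × 1.85×10⁻⁴ / 1.39×10⁻⁴ = 13.1 m/s

13.1 m/s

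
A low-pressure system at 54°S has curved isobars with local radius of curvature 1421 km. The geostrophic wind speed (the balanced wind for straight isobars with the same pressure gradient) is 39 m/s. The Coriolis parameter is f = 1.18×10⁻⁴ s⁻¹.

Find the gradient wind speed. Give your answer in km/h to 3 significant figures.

Around a low, centrifugal force acts outward with Coriolis, so pressure-gradient force balances both:
(1/ρ)|∂P/∂n| = fV + V²/R  →  V² + fR·V − fR·V_g = 0
With fR = 1.18×10⁻⁴ × 1421×10³ m = 168 m/s:
V = [−fR + √((fR)² + 4 fR V_g)]/2 = [−168 + √(168² + 4×168×39)]/2 = 32.6 m/s
Subgeostrophic (V < V_g = 39 m/s), as expected around a low.
Converting: 32.6 m/s × 3.6 = 118 km/h

118 km/h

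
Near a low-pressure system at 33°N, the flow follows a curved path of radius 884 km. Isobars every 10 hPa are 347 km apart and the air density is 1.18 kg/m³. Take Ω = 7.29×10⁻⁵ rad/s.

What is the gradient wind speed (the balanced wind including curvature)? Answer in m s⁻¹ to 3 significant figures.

Coriolis parameter at 33°N:
f = 2Ω sin φ = 2 × 7.29×10⁻⁵ × sin 33° = 7.94×10⁻⁵ s⁻¹
Pressure gradient: |∂P/∂n| = 1000 Pa / 347000 m = 2.88×10⁻³ Pa/m
Geostrophic speed: V_g = |∂P/∂n|/(fρ) = 2.88×10⁻³/(7.94×10⁻⁵ × 1.18) = 30.8 m/s
Around a low, centrifugal force acts outward with Coriolis, so pressure-gradient force balances both:
(1/ρ)|∂P/∂n| = fV + V²/R  →  V² + fR·V − fR·V_g = 0
With fR = 7.94×10⁻⁵ × 884×10³ m = 70.2 m/s:
V = [−fR + √((fR)² + 4 fR V_g)]/2 = [−70.2 + √(70.2² + 4×70.2×30.8)]/2 = 23.1 m/s
Subgeostrophic (V < V_g = 30.8 m/s), as expected around a low.

23.1 m s⁻¹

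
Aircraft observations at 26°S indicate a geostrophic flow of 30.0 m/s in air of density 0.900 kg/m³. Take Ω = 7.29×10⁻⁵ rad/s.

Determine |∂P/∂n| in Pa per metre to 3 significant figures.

Coriolis parameter at 26°S:
f = 2Ω sin φ = 2 × 7.29×10⁻⁵ × sin 26° = 6.39×10⁻⁵ s⁻¹
Geostrophic balance rearranged: |∂P/∂n| = f ρ V_g
|∂P/∂n| = 6.39×10⁻⁵ × 0.900 × 30.0 = 1.73×10⁻³ Pa/m

1.73×10⁻³ Pa/m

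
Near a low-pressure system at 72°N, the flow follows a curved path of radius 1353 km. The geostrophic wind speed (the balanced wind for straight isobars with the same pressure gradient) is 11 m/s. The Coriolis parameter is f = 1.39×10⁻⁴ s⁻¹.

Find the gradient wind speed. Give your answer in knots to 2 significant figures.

Around a low, centrifugal force acts outward with Coriolis, so pressure-gradient force balances both:
(1/ρ)|∂P/∂n| = fV + V²/R  →  V² + fR·V − fR·V_g = 0
With fR = 1.39×10⁻⁴ × 1353×10³ m = 188 m/s:
V = [−fR + √((fR)² + 4 fR V_g)]/2 = [−188 + √(188² + 4×188×11)]/2 = 10.4 m/s
Subgeostrophic (V < V_g = 11 m/s), as expected around a low.
Converting: 10.4 m/s × 1.944 = 20 knots

20 knots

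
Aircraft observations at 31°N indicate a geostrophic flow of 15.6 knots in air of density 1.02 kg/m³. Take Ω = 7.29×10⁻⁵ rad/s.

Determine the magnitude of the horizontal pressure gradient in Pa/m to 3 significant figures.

6.15×10⁻⁴ Pa/m

Coriolis parameter at 31°N:
f = 2Ω sin φ = 2 × 7.29×10⁻⁵ × sin 31° = 7.51×10⁻⁵ s⁻¹
Wind speed in SI: 15.6 knots = 8.03 m/s
Geostrophic balance rearranged: |∂P/∂n| = f ρ V_g
|∂P/∂n| = 7.51×10⁻⁵ × 1.02 × 8.03 = 6.15×10⁻⁴ Pa/m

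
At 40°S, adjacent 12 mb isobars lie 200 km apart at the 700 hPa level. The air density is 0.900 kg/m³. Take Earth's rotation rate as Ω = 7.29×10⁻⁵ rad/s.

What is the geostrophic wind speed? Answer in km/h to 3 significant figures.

256 km/h

Coriolis parameter at 40°S:
f = 2Ω sin φ = 2 × 7.29×10⁻⁵ × sin 40° = 9.37×10⁻⁵ s⁻¹
Pressure gradient: |∂P/∂n| = 1200 Pa / 200000 m = 6.00×10⁻³ Pa/m
Geostrophic balance (pressure-gradient force = Coriolis force):
V_g = (1/(fρ)) |∂P/∂n| = 6.00×10⁻³ / (9.37×10⁻⁵ × 0.900) = 71.1 m/s
Converting: 71.1 m/s × 3.6 = 256 km/h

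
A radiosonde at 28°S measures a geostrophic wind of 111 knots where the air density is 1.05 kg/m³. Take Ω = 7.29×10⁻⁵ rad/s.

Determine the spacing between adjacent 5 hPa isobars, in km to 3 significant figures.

Coriolis parameter at 28°S:
f = 2Ω sin φ = 2 × 7.29×10⁻⁵ × sin 28° = 6.84×10⁻⁵ s⁻¹
Wind speed in SI: 111 knots = 57.1 m/s
Geostrophic balance rearranged: |∂P/∂n| = f ρ V_g
|∂P/∂n| = 6.84×10⁻⁵ × 1.05 × 57.1 = 4.10×10⁻³ Pa/m
Isobar spacing: Δn = ΔP/|∂P/∂n| = 500 Pa / 4.10×10⁻³ Pa/m = 121830 m ≈ 122 km

122 km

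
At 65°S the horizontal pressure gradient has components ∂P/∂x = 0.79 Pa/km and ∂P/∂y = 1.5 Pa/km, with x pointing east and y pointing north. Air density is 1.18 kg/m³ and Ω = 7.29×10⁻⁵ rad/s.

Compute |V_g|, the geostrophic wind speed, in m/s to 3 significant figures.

10.9 m/s

Coriolis parameter at 65°S:
f = 2Ω sin φ = 2 × 7.29×10⁻⁵ × sin 65° = 1.32×10⁻⁴ s⁻¹
In the Southern Hemisphere f is negative: f = −1.32×10⁻⁴ s⁻¹.
Component geostrophic relations (x east, y north):
u_g = −(1/(fρ)) ∂P/∂y,  v_g = (1/(fρ)) ∂P/∂x
u_g = −(1.5×10⁻³)/(−1.32×10⁻⁴ × 1.18) = 9.62 m/s;  v_g = (0.79×10⁻³)/(−1.32×10⁻⁴ × 1.18) = −5.07 m/s
|V_g| = √(u_g² + v_g²) = 10.9 m/s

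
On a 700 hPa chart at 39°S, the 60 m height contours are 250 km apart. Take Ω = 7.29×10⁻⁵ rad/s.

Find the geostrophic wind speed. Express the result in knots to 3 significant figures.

49.9 knots

Coriolis parameter at 39°S:
f = 2Ω sin φ = 2 × 7.29×10⁻⁵ × sin 39° = 9.18×10⁻⁵ s⁻¹
Height gradient: |∂Z/∂n| = 60 m / 250000 m = 2.40×10⁻⁴
On a pressure surface, geostrophic balance gives V_g = (g/f)|∂Z/∂n|:
V_g = 9.81 × 2.40×10⁻⁴ / 9.18×10⁻⁵ = 25.7 m/s
Converting: 25.7 m/s × 1.944 = 49.9 knots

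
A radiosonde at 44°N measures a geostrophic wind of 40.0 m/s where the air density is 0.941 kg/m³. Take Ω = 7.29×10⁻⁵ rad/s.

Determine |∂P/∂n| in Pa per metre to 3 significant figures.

Coriolis parameter at 44°N:
f = 2Ω sin φ = 2 × 7.29×10⁻⁵ × sin 44° = 1.01×10⁻⁴ s⁻¹
Geostrophic balance rearranged: |∂P/∂n| = f ρ V_g
|∂P/∂n| = 1.01×10⁻⁴ × 0.941 × 40.0 = 3.81×10⁻³ Pa/m

3.81×10⁻³ Pa/m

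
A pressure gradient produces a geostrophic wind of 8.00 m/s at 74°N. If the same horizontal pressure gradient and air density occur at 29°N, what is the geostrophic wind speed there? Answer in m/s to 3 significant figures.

15.9 m/s

With the same pressure gradient and density, V_g ∝ 1/f ∝ 1/sin φ.
V₂ = V₁ · sin φ₁ / sin φ₂ = 8.00 × sin 74° / sin 29°
V₂ = 8.00 × 0.9613/0.4848 = 15.9 m/s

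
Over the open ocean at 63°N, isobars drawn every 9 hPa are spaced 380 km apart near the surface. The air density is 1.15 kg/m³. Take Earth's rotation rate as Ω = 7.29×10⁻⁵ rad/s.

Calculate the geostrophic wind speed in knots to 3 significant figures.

Coriolis parameter at 63°N:
f = 2Ω sin φ = 2 × 7.29×10⁻⁵ × sin 63° = 1.30×10⁻⁴ s⁻¹
Pressure gradient: |∂P/∂n| = 900 Pa / 380000 m = 2.37×10⁻³ Pa/m
Geostrophic balance (pressure-gradient force = Coriolis force):
V_g = (1/(fρ)) |∂P/∂n| = 2.37×10⁻³ / (1.30×10⁻⁴ × 1.15) = 15.9 m/s
Converting: 15.9 m/s × 1.944 = 30.8 knots

30.8 knots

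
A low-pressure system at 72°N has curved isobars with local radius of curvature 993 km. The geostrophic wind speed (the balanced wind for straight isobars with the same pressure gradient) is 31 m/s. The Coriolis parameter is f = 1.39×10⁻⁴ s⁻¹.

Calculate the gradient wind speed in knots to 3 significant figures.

50.7 knots

Around a low, centrifugal force acts outward with Coriolis, so pressure-gradient force balances both:
(1/ρ)|∂P/∂n| = fV + V²/R  →  V² + fR·V − fR·V_g = 0
With fR = 1.39×10⁻⁴ × 993×10³ m = 138 m/s:
V = [−fR + √((fR)² + 4 fR V_g)]/2 = [−138 + √(138² + 4×138×31)]/2 = 26.1 m/s
Subgeostrophic (V < V_g = 31 m/s), as expected around a low.
Converting: 26.1 m/s × 1.944 = 50.7 knots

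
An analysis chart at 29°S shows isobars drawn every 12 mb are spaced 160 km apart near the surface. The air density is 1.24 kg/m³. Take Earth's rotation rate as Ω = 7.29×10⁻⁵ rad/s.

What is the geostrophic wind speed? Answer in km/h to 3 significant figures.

308 km/h

Coriolis parameter at 29°S:
f = 2Ω sin φ = 2 × 7.29×10⁻⁵ × sin 29° = 7.07×10⁻⁵ s⁻¹
Pressure gradient: |∂P/∂n| = 1200 Pa / 160000 m = 7.50×10⁻³ Pa/m
Geostrophic balance (pressure-gradient force = Coriolis force):
V_g = (1/(fρ)) |∂P/∂n| = 7.50×10⁻³ / (7.07×10⁻⁵ × 1.24) = 85.6 m/s
Converting: 85.6 m/s × 3.6 = 308 km/h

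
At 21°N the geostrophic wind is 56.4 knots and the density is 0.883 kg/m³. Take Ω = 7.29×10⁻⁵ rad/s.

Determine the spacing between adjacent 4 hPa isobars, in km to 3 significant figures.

Coriolis parameter at 21°N:
f = 2Ω sin φ = 2 × 7.29×10⁻⁵ × sin 21° = 5.23×10⁻⁵ s⁻¹
Wind speed in SI: 56.4 knots = 29.0 m/s
Geostrophic balance rearranged: |∂P/∂n| = f ρ V_g
|∂P/∂n| = 5.23×10⁻⁵ × 0.883 × 29.0 = 1.34×10⁻³ Pa/m
Isobar spacing: Δn = ΔP/|∂P/∂n| = 400 Pa / 1.34×10⁻³ Pa/m = 298810 m ≈ 299 km

299 km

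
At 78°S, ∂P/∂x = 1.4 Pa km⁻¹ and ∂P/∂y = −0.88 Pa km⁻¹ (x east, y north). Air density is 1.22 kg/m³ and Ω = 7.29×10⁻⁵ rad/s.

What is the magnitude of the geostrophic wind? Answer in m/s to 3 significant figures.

Coriolis parameter at 78°S:
f = 2Ω sin φ = 2 × 7.29×10⁻⁵ × sin 78° = 1.43×10⁻⁴ s⁻¹
In the Southern Hemisphere f is negative: f = −1.43×10⁻⁴ s⁻¹.
Component geostrophic relations (x east, y north):
u_g = −(1/(fρ)) ∂P/∂y,  v_g = (1/(fρ)) ∂P/∂x
u_g = −(−0.88×10⁻³)/(−1.43×10⁻⁴ × 1.22) = −5.06 m/s;  v_g = (1.4×10⁻³)/(−1.43×10⁻⁴ × 1.22) = −8.05 m/s
|V_g| = √(u_g² + v_g²) = 9.50 m/s

9.50 m/s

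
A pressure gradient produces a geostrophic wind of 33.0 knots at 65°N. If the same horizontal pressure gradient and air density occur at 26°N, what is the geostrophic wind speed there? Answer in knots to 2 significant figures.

68 knots

With the same pressure gradient and density, V_g ∝ 1/f ∝ 1/sin φ.
V₂ = V₁ · sin φ₁ / sin φ₂ = 33.0 × sin 65° / sin 26°
V₂ = 33.0 × 0.9063/0.4384 = 68 knots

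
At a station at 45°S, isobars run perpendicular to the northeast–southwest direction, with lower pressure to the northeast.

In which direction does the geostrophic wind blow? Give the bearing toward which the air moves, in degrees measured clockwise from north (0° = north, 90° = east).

The pressure-gradient force points toward the northeast (bearing 045°).
Geostrophic balance: in the Southern Hemisphere the Coriolis force deflects motion to the left, so the geostrophic wind blows 90° to the left of the pressure-gradient force (low pressure on the right).
Rotating 045° by 90° counterclockwise gives 315° — the wind blows toward the northwest.

315°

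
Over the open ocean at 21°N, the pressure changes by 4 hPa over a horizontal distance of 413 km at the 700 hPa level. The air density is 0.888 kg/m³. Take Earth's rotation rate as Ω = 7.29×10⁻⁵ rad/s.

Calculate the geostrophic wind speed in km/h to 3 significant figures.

Coriolis parameter at 21°N:
f = 2Ω sin φ = 2 × 7.29×10⁻⁵ × sin 21° = 5.23×10⁻⁵ s⁻¹
Pressure gradient: |∂P/∂n| = 400 Pa / 413000 m = 9.69×10⁻⁴ Pa/m
Geostrophic balance (pressure-gradient force = Coriolis force):
V_g = (1/(fρ)) |∂P/∂n| = 9.69×10⁻⁴ / (5.23×10⁻⁵ × 0.888) = 20.9 m/s
Converting: 20.9 m/s × 3.6 = 75.1 km/h

75.1 km/h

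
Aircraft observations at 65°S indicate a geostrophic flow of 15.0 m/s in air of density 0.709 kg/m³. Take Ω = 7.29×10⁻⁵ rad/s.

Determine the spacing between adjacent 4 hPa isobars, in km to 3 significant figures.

285 km

Coriolis parameter at 65°S:
f = 2Ω sin φ = 2 × 7.29×10⁻⁵ × sin 65° = 1.32×10⁻⁴ s⁻¹
Geostrophic balance rearranged: |∂P/∂n| = f ρ V_g
|∂P/∂n| = 1.32×10⁻⁴ × 0.709 × 15.0 = 1.41×10⁻³ Pa/m
Isobar spacing: Δn = ΔP/|∂P/∂n| = 400 Pa / 1.41×10⁻³ Pa/m = 284636 m ≈ 285 km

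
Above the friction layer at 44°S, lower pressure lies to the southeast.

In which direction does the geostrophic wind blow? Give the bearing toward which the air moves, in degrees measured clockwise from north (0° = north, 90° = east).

The pressure-gradient force points toward the southeast (bearing 135°).
Geostrophic balance: in the Southern Hemisphere the Coriolis force deflects motion to the left, so the geostrophic wind blows 90° to the left of the pressure-gradient force (low pressure on the right).
Rotating 135° by 90° counterclockwise gives 045° — the wind blows toward the northeast.

045°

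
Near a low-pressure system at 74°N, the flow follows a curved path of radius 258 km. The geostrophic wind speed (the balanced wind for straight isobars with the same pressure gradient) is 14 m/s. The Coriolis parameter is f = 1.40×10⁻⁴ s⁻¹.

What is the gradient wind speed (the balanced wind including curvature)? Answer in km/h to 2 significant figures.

Around a low, centrifugal force acts outward with Coriolis, so pressure-gradient force balances both:
(1/ρ)|∂P/∂n| = fV + V²/R  →  V² + fR·V − fR·V_g = 0
With fR = 1.40×10⁻⁴ × 258×10³ m = 36.1 m/s:
V = [−fR + √((fR)² + 4 fR V_g)]/2 = [−36.1 + √(36.1² + 4×36.1×14)]/2 = 10.8 m/s
Subgeostrophic (V < V_g = 14 m/s), as expected around a low.
Converting: 10.8 m/s × 3.6 = 39 km/h

39 km/h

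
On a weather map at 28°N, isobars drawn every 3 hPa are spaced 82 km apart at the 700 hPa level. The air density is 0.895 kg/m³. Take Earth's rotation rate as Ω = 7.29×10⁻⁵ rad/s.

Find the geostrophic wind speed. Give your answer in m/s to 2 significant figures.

60 m/s

Coriolis parameter at 28°N:
f = 2Ω sin φ = 2 × 7.29×10⁻⁵ × sin 28° = 6.84×10⁻⁵ s⁻¹
Pressure gradient: |∂P/∂n| = 300 Pa / 82000 m = 3.66×10⁻³ Pa/m
Geostrophic balance (pressure-gradient force = Coriolis force):
V_g = (1/(fρ)) |∂P/∂n| = 3.66×10⁻³ / (6.84×10⁻⁵ × 0.895) = 59.7 m/s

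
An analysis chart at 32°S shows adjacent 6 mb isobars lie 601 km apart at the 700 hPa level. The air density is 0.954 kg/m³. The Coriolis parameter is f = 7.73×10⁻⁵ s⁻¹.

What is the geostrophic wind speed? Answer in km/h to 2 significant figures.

49 km/h

Pressure gradient: |∂P/∂n| = 600 Pa / 601000 m = 9.98×10⁻⁴ Pa/m
Geostrophic balance (pressure-gradient force = Coriolis force):
V_g = (1/(fρ)) |∂P/∂n| = 9.98×10⁻⁴ / (7.73×10⁻⁵ × 0.954) = 13.5 m/s
Converting: 13.5 m/s × 3.6 = 49 km/h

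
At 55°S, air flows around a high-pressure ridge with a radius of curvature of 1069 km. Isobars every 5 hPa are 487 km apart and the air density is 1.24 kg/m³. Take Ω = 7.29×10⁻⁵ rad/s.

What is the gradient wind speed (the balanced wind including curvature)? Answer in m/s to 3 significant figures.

Coriolis parameter at 55°S:
f = 2Ω sin φ = 2 × 7.29×10⁻⁵ × sin 55° = 1.19×10⁻⁴ s⁻¹
Pressure gradient: |∂P/∂n| = 500 Pa / 487000 m = 1.03×10⁻³ Pa/m
Geostrophic speed: V_g = |∂P/∂n|/(fρ) = 1.03×10⁻³/(1.19×10⁻⁴ × 1.24) = 6.93 m/s
Around a high, pressure-gradient force acts outward with centrifugal, so Coriolis balances both:
fV = (1/ρ)|∂P/∂n| + V²/R  →  V² − fR·V + fR·V_g = 0
With fR = 1.19×10⁻⁴ × 1069×10³ m = 128 m/s:
V = [fR − √((fR)² − 4 fR V_g)]/2 = [128 − √(128² − 4×128×6.93)]/2 = 7.36 m/s
Supergeostrophic (V > V_g = 6.93 m/s), as expected around a high.

7.36 m/s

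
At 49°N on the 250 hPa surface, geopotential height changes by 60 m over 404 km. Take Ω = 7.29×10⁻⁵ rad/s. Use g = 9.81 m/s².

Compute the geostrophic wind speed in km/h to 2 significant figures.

Coriolis parameter at 49°N:
f = 2Ω sin φ = 2 × 7.29×10⁻⁵ × sin 49° = 1.10×10⁻⁴ s⁻¹
Height gradient: |∂Z/∂n| = 60 m / 404000 m = 1.49×10⁻⁴
On a pressure surface, geostrophic balance gives V_g = (g/f)|∂Z/∂n|:
V_g = 9.81 × 1.49×10⁻⁴ / 1.10×10⁻⁴ = 13.2 m/s
Converting: 13.2 m/s × 3.6 = 48 km/h

48 km/h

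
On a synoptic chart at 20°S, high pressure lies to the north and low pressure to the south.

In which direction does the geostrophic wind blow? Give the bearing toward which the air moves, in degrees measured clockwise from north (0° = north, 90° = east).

The pressure-gradient force points toward the south (bearing 180°).
Geostrophic balance: in the Southern Hemisphere the Coriolis force deflects motion to the left, so the geostrophic wind blows 90° to the left of the pressure-gradient force (low pressure on the right).
Rotating 180° by 90° counterclockwise gives 090° — the wind blows toward the east.

090°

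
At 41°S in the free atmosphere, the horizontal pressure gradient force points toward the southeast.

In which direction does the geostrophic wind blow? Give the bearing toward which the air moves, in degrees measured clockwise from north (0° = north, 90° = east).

045°

The pressure-gradient force points toward the southeast (bearing 135°).
Geostrophic balance: in the Southern Hemisphere the Coriolis force deflects motion to the left, so the geostrophic wind blows 90° to the left of the pressure-gradient force (low pressure on the right).
Rotating 135° by 90° counterclockwise gives 045° — the wind blows toward the northeast.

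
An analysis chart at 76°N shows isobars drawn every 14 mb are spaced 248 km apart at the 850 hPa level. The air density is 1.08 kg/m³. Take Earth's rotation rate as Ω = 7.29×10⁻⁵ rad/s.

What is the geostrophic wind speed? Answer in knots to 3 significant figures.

Coriolis parameter at 76°N:
f = 2Ω sin φ = 2 × 7.29×10⁻⁵ × sin 76° = 1.41×10⁻⁴ s⁻¹
Pressure gradient: |∂P/∂n| = 1400 Pa / 248000 m = 5.65×10⁻³ Pa/m
Geostrophic balance (pressure-gradient force = Coriolis force):
V_g = (1/(fρ)) |∂P/∂n| = 5.65×10⁻³ / (1.41×10⁻⁴ × 1.08) = 36.9 m/s
Converting: 36.9 m/s × 1.944 = 71.8 knots

71.8 knots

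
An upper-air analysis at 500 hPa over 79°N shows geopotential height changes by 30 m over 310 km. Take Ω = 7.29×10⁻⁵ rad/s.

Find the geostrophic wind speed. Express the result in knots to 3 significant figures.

Coriolis parameter at 79°N:
f = 2Ω sin φ = 2 × 7.29×10⁻⁵ × sin 79° = 1.43×10⁻⁴ s⁻¹
Height gradient: |∂Z/∂n| = 30 m / 310000 m = 9.68×10⁻⁵
On a pressure surface, geostrophic balance gives V_g = (g/f)|∂Z/∂n|:
V_g = 9.81 × 9.68×10⁻⁵ / 1.43×10⁻⁴ = 6.63 m/s
Converting: 6.63 m/s × 1.944 = 12.9 knots

12.9 knots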